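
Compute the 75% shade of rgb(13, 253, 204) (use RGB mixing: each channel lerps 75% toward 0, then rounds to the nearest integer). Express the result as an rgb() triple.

rgb(3, 63, 51)

Lerp each channel 75% toward 0:
  R: 13 − 9.75 = 3.25 → 3
  G: 253 + 0.75×(0−253) = 253 − 189.75 = 63.25 → 63
  B: 204 + 0.75×(0−204) = 204 − 153 = 51 → 51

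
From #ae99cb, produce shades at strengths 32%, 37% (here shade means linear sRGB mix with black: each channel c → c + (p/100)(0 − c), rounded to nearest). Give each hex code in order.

#76688a, #6e6080

#ae99cb is rgb(174, 153, 203).
32%: (174 − 55.68 = 118.32→118, 153 − 48.96 = 104.04→104, 203 − 64.96 = 138.04→138) → #76688a
37%: (174 − 64.38 = 109.62→110, 153 − 56.61 = 96.39→96, 203 − 75.11 = 127.89→128) → #6e6080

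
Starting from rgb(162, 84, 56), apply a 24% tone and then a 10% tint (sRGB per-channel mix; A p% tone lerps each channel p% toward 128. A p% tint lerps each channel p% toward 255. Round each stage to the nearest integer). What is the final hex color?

#A46F5B

Per channel, c → c + 0.24(128 − c):
  R: 162 + 0.24×(128−162) = 162 − 8.16 = 153.84 → 154
  G: 84 + 10.56 = 94.56 → 95
  B: 56 + 0.24×(128−56) = 56 + 17.28 = 73.28 → 73
After the tone: rgb(154, 95, 73) = #9A5F49.
A 10% tint moves each channel 10% toward 255:
  R: 154 + 0.1×(255−154) = 154 + 10.1 = 164.1 → 164
  G: 95 + 0.1×(255−95) = 95 + 16 = 111 → 111
  B: 73 + 0.1×(255−73) = 73 + 18.2 = 91.2 → 91
rgb(164, 111, 91) = #A46F5B.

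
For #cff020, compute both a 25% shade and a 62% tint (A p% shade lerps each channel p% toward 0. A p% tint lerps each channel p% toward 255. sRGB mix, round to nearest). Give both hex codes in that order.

#9bb418, #edf9aa

#cff020 is rgb(207, 240, 32).
25% shade:
  R: 207 + 0.25×(0−207) = 207 − 51.75 = 155.25 → 155
  G: 240 + 0.25×(0−240) = 240 − 60 = 180 → 180
  B: 32 − 8 = 24 → 24
  → #9bb418
62% tint:
  R: 207 + 0.62×(255−207) = 207 + 29.76 = 236.76 → 237
  G: 240 + 0.62×(255−240) = 240 + 9.3 = 249.3 → 249
  B: 32 + 0.62×(255−32) = 32 + 138.26 = 170.26 → 170
  → #edf9aa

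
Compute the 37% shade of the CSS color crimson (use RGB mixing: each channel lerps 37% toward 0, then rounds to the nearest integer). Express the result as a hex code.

#8b0d26

CSS crimson is rgb(220, 20, 60).
Per channel, c → c + 0.37(0 − c):
  R: 220 + 0.37×(0−220) = 220 − 81.4 = 138.6 → 139
  G: 20 + 0.37×(0−20) = 20 − 7.4 = 12.6 → 13
  B: 60 + 0.37×(0−60) = 60 − 22.2 = 37.8 → 38
rgb(139, 13, 38) = #8b0d26.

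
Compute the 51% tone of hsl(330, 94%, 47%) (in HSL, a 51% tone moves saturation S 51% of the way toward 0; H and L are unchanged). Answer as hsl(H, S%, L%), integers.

S moves 51% from 94 toward 0: 94 − 47.94 = 46.06 → 46.
H and L are unchanged.

hsl(330, 46%, 47%)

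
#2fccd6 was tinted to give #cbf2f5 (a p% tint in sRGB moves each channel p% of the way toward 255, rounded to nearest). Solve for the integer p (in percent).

75%

#2fccd6 is rgb(47, 204, 214); #cbf2f5 is rgb(203, 242, 245).
On the R channel (widest range): 203 ≈ 47 + (p/100)(255 − 47), so p ≈ 100×(203 − 47)/(255 − 47) = 15600/208 = 75.00.
p = 75 reproduces all three channels after rounding.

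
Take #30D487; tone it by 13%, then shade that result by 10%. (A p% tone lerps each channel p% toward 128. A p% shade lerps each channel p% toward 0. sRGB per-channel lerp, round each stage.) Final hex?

#30D487 is rgb(48, 212, 135).
Per channel, c → c + 0.13(128 − c):
  R: 48 + 0.13×(128−48) = 48 + 10.4 = 58.4 → 58
  G: 212 − 10.92 = 201.08 → 201
  B: 135 + 0.13×(128−135) = 135 − 0.91 = 134.09 → 134
After the tone: rgb(58, 201, 134) = #3AC986.
Per channel, c → c + 0.1(0 − c):
  R: 58 − 5.8 = 52.2 → 52
  G: 201 − 20.1 = 180.9 → 181
  B: 134 − 13.4 = 120.6 → 121
rgb(52, 181, 121) = #34B579.

#34B579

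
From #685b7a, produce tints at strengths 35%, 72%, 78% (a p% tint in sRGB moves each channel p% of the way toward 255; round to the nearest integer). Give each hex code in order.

#9d94a9, #d5d1da, #dedbe2

#685b7a is rgb(104, 91, 122).
35%: (104 + 52.85 = 156.85→157, 91 + 57.4 = 148.4→148, 122 + 46.55 = 168.55→169) → #9d94a9
72%: (104 + 108.72 = 212.72→213, 91 + 118.08 = 209.08→209, 122 + 95.76 = 217.76→218) → #d5d1da
78%: (104 + 117.78 = 221.78→222, 91 + 127.92 = 218.92→219, 122 + 103.74 = 225.74→226) → #dedbe2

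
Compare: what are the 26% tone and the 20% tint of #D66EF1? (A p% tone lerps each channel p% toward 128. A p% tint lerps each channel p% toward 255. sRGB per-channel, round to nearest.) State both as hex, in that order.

#C073D4, #DE8BF4

#D66EF1 is rgb(214, 110, 241).
26% tone:
  R: 214 − 22.36 = 191.64 → 192
  G: 110 + 4.68 = 114.68 → 115
  B: 241 − 29.38 = 211.62 → 212
  → #C073D4
20% tint:
  R: 214 + 0.2×(255−214) = 214 + 8.2 = 222.2 → 222
  G: 110 + 0.2×(255−110) = 110 + 29 = 139 → 139
  B: 241 + 0.2×(255−241) = 241 + 2.8 = 243.8 → 244
  → #DE8BF4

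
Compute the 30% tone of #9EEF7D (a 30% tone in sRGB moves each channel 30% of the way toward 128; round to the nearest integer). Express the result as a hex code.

#9EEF7D is rgb(158, 239, 125).
Lerp each channel 30% toward 128:
  R: 158 + 0.3×(128−158) = 158 − 9 = 149 → 149
  G: 239 + 0.3×(128−239) = 239 − 33.3 = 205.7 → 206
  B: 125 + 0.3×(128−125) = 125 + 0.9 = 125.9 → 126
rgb(149, 206, 126) = #95CE7E.

#95CE7E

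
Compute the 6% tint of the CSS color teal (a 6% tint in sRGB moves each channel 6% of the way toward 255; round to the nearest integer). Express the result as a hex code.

CSS teal is rgb(0, 128, 128).
A 6% tint moves each channel 6% toward 255:
  R: 0 + 0.06×(255−0) = 0 + 15.3 = 15.3 → 15
  G: 128 + 0.06×(255−128) = 128 + 7.62 = 135.62 → 136
  B: 128 + 0.06×(255−128) = 128 + 7.62 = 135.62 → 136
rgb(15, 136, 136) = #0f8888.

#0f8888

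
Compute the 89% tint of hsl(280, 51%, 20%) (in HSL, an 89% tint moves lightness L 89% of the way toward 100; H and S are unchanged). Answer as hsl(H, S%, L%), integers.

hsl(280, 51%, 91%)

L moves 89% from 20 toward 100: 20 + 71.2 = 91.2 → 91.
H and S are unchanged.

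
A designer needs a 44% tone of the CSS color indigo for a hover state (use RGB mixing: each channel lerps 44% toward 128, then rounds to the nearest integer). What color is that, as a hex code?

CSS indigo is rgb(75, 0, 130).
A 44% tone moves each channel 44% toward 128:
  R: 75 + 0.44×(128−75) = 75 + 23.32 = 98.32 → 98
  G: 0 + 56.32 = 56.32 → 56
  B: 130 − 0.88 = 129.12 → 129
rgb(98, 56, 129) = #623881.

#623881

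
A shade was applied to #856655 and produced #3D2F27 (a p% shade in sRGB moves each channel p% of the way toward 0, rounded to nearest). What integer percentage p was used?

#856655 is rgb(133, 102, 85); #3D2F27 is rgb(61, 47, 39).
On the R channel (widest range): 61 ≈ 133 + (p/100)(0 − 133), so p ≈ 100×(61 − 133)/(0 − 133) = -7200/-133 = 54.14.
p = 54 reproduces all three channels after rounding.

54%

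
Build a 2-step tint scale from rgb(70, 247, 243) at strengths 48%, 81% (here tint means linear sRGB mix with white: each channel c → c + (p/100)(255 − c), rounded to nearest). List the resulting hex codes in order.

#9ffbf9, #dcfdfd

48%: (70 + 88.8 = 158.8→159, 247 + 3.84 = 250.84→251, 243 + 5.76 = 248.76→249) → #9ffbf9
81%: (70 + 149.85 = 219.85→220, 247 + 6.48 = 253.48→253, 243 + 9.72 = 252.72→253) → #dcfdfd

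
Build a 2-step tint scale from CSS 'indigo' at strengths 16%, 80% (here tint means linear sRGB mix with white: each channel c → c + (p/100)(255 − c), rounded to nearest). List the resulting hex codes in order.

CSS indigo is rgb(75, 0, 130).
16%: (75 + 28.8 = 103.8→104, 0 + 40.8 = 40.8→41, 130 + 20 = 150→150) → #682996
80%: (75 + 144 = 219→219, 0 + 204 = 204→204, 130 + 100 = 230→230) → #DBCCE6

#682996, #DBCCE6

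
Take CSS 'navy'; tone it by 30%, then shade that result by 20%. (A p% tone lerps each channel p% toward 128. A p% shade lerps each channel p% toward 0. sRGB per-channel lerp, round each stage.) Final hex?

#1E1E66

CSS navy is rgb(0, 0, 128).
A 30% tone moves each channel 30% toward 128:
  R: 0 + 38.4 = 38.4 → 38
  G: 0 + 0.3×(128−0) = 0 + 38.4 = 38.4 → 38
  B: 128 + 0 = 128 → 128
After the tone: rgb(38, 38, 128) = #262680.
A 20% shade moves each channel 20% toward 0:
  R: 38 + 0.2×(0−38) = 38 − 7.6 = 30.4 → 30
  G: 38 + 0.2×(0−38) = 38 − 7.6 = 30.4 → 30
  B: 128 + 0.2×(0−128) = 128 − 25.6 = 102.4 → 102
rgb(30, 30, 102) = #1E1E66.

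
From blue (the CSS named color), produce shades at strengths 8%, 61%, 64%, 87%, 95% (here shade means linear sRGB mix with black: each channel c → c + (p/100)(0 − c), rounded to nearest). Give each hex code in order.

#0000EB, #000063, #00005C, #000021, #00000D

CSS blue is rgb(0, 0, 255).
8%: (0→0, 0→0, 255 − 20.4 = 234.6→235) → #0000EB
61%: (0→0, 0→0, 255 − 155.55 = 99.45→99) → #000063
64%: (0→0, 0→0, 255 − 163.2 = 91.8→92) → #00005C
87%: (0→0, 0→0, 255 − 221.85 = 33.15→33) → #000021
95%: (0→0, 0→0, 255 − 242.25 = 12.75→13) → #00000D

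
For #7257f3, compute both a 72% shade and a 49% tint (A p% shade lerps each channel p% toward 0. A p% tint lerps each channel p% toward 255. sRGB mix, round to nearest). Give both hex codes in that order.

#7257f3 is rgb(114, 87, 243).
72% shade:
  R: 114 − 82.08 = 31.92 → 32
  G: 87 + 0.72×(0−87) = 87 − 62.64 = 24.36 → 24
  B: 243 + 0.72×(0−243) = 243 − 174.96 = 68.04 → 68
  → #201844
49% tint:
  R: 114 + 0.49×(255−114) = 114 + 69.09 = 183.09 → 183
  G: 87 + 82.32 = 169.32 → 169
  B: 243 + 0.49×(255−243) = 243 + 5.88 = 248.88 → 249
  → #b7a9f9

#201844, #b7a9f9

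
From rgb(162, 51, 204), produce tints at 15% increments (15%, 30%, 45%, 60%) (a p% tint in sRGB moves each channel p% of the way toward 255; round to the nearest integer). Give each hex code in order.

15%: (162 + 13.95 = 175.95→176, 51 + 30.6 = 81.6→82, 204 + 7.65 = 211.65→212) → #B052D4
30%: (162 + 27.9 = 189.9→190, 51 + 61.2 = 112.2→112, 204 + 15.3 = 219.3→219) → #BE70DB
45%: (162 + 41.85 = 203.85→204, 51 + 91.8 = 142.8→143, 204 + 22.95 = 226.95→227) → #CC8FE3
60%: (162 + 55.8 = 217.8→218, 51 + 122.4 = 173.4→173, 204 + 30.6 = 234.6→235) → #DAADEB

#B052D4, #BE70DB, #CC8FE3, #DAADEB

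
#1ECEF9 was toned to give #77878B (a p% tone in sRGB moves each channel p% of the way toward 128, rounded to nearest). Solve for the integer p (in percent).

#1ECEF9 is rgb(30, 206, 249); #77878B is rgb(119, 135, 139).
On the B channel (widest range): 139 ≈ 249 + (p/100)(128 − 249), so p ≈ 100×(139 − 249)/(128 − 249) = -11000/-121 = 90.91.
p = 91 reproduces all three channels after rounding.

91%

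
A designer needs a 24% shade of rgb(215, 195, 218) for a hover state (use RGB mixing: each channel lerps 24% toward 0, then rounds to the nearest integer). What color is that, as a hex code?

Per channel, c → c + 0.24(0 − c):
  R: 215 − 51.6 = 163.4 → 163
  G: 195 + 0.24×(0−195) = 195 − 46.8 = 148.2 → 148
  B: 218 + 0.24×(0−218) = 218 − 52.32 = 165.68 → 166
rgb(163, 148, 166) = #A394A6.

#A394A6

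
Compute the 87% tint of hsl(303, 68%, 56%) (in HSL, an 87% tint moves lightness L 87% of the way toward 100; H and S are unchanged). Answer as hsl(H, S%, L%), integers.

L moves 87% from 56 toward 100: 56 + 38.28 = 94.28 → 94.
H and S are unchanged.

hsl(303, 68%, 94%)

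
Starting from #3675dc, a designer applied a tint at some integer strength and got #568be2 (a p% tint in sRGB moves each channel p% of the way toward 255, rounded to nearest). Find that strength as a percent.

#3675dc is rgb(54, 117, 220); #568be2 is rgb(86, 139, 226).
On the R channel (widest range): 86 ≈ 54 + (p/100)(255 − 54), so p ≈ 100×(86 − 54)/(255 − 54) = 3200/201 = 15.92.
p = 16 reproduces all three channels after rounding.

16%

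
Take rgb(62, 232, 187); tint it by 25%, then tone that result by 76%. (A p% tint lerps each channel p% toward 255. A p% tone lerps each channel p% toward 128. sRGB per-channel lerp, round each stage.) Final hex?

#7C9A92

A 25% tint moves each channel 25% toward 255:
  R: 62 + 48.25 = 110.25 → 110
  G: 232 + 5.75 = 237.75 → 238
  B: 187 + 17 = 204 → 204
After the tint: rgb(110, 238, 204) = #6EEECC.
Lerp each channel 76% toward 128:
  R: 110 + 13.68 = 123.68 → 124
  G: 238 − 83.6 = 154.4 → 154
  B: 204 + 0.76×(128−204) = 204 − 57.76 = 146.24 → 146
rgb(124, 154, 146) = #7C9A92.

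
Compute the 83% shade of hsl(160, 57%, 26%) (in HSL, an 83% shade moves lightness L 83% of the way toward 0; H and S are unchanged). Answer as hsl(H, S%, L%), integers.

hsl(160, 57%, 4%)

L moves 83% from 26 toward 0: 26 − 21.58 = 4.42 → 4.
H and S are unchanged.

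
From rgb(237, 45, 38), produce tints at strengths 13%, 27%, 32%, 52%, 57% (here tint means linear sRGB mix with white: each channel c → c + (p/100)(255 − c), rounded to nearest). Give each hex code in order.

#ef4842, #f26661, #f3706b, #f69a97, #f7a5a2

13%: (237 + 2.34 = 239.34→239, 45 + 27.3 = 72.3→72, 38 + 28.21 = 66.21→66) → #ef4842
27%: (237 + 4.86 = 241.86→242, 45 + 56.7 = 101.7→102, 38 + 58.59 = 96.59→97) → #f26661
32%: (237 + 5.76 = 242.76→243, 45 + 67.2 = 112.2→112, 38 + 69.44 = 107.44→107) → #f3706b
52%: (237 + 9.36 = 246.36→246, 45 + 109.2 = 154.2→154, 38 + 112.84 = 150.84→151) → #f69a97
57%: (237 + 10.26 = 247.26→247, 45 + 119.7 = 164.7→165, 38 + 123.69 = 161.69→162) → #f7a5a2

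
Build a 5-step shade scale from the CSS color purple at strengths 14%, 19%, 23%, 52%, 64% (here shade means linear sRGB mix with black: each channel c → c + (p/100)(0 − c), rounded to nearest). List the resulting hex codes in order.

#6E006E, #680068, #630063, #3D003D, #2E002E

CSS purple is rgb(128, 0, 128).
14%: (128 − 17.92 = 110.08→110, 0→0, 128 − 17.92 = 110.08→110) → #6E006E
19%: (128 − 24.32 = 103.68→104, 0→0, 128 − 24.32 = 103.68→104) → #680068
23%: (128 − 29.44 = 98.56→99, 0→0, 128 − 29.44 = 98.56→99) → #630063
52%: (128 − 66.56 = 61.44→61, 0→0, 128 − 66.56 = 61.44→61) → #3D003D
64%: (128 − 81.92 = 46.08→46, 0→0, 128 − 81.92 = 46.08→46) → #2E002E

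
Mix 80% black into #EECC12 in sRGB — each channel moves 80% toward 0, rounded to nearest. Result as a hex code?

#302904

#EECC12 is rgb(238, 204, 18).
An 80% shade moves each channel 80% toward 0:
  R: 238 + 0.8×(0−238) = 238 − 190.4 = 47.6 → 48
  G: 204 + 0.8×(0−204) = 204 − 163.2 = 40.8 → 41
  B: 18 − 14.4 = 3.6 → 4
rgb(48, 41, 4) = #302904.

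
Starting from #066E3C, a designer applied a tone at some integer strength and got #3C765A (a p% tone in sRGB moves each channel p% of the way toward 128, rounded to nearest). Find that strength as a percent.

44%

#066E3C is rgb(6, 110, 60); #3C765A is rgb(60, 118, 90).
On the R channel (widest range): 60 ≈ 6 + (p/100)(128 − 6), so p ≈ 100×(60 − 6)/(128 − 6) = 5400/122 = 44.26.
p = 44 reproduces all three channels after rounding.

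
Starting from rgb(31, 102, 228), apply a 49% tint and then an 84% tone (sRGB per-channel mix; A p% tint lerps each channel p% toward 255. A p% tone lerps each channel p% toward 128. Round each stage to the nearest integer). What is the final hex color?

Per channel, c → c + 0.49(255 − c):
  R: 31 + 0.49×(255−31) = 31 + 109.76 = 140.76 → 141
  G: 102 + 74.97 = 176.97 → 177
  B: 228 + 0.49×(255−228) = 228 + 13.23 = 241.23 → 241
After the tint: rgb(141, 177, 241) = #8DB1F1.
Per channel, c → c + 0.84(128 − c):
  R: 141 − 10.92 = 130.08 → 130
  G: 177 + 0.84×(128−177) = 177 − 41.16 = 135.84 → 136
  B: 241 + 0.84×(128−241) = 241 − 94.92 = 146.08 → 146
rgb(130, 136, 146) = #828892.

#828892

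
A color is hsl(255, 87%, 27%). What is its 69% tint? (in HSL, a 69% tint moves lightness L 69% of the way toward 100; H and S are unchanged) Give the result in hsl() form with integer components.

L moves 69% from 27 toward 100: 27 + 50.37 = 77.37 → 77.
H and S are unchanged.

hsl(255, 87%, 77%)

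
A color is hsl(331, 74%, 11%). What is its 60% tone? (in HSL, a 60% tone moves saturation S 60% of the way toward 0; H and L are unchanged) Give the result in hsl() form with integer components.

hsl(331, 30%, 11%)

S moves 60% from 74 toward 0: 74 − 44.4 = 29.6 → 30.
H and L are unchanged.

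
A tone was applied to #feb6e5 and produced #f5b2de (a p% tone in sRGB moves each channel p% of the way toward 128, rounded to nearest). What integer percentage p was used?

#feb6e5 is rgb(254, 182, 229); #f5b2de is rgb(245, 178, 222).
On the R channel (widest range): 245 ≈ 254 + (p/100)(128 − 254), so p ≈ 100×(245 − 254)/(128 − 254) = -900/-126 = 7.14.
p = 7 reproduces all three channels after rounding.

7%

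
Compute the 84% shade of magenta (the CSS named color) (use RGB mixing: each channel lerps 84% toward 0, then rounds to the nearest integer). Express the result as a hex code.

CSS magenta is rgb(255, 0, 255).
An 84% shade moves each channel 84% toward 0:
  R: 255 + 0.84×(0−255) = 255 − 214.2 = 40.8 → 41
  G: 0 + 0.84×(0−0) = 0 + 0 = 0 → 0
  B: 255 + 0.84×(0−255) = 255 − 214.2 = 40.8 → 41
rgb(41, 0, 41) = #290029.

#290029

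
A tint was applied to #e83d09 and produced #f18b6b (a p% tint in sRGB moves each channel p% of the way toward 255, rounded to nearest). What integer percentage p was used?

#e83d09 is rgb(232, 61, 9); #f18b6b is rgb(241, 139, 107).
On the B channel (widest range): 107 ≈ 9 + (p/100)(255 − 9), so p ≈ 100×(107 − 9)/(255 − 9) = 9800/246 = 39.84.
p = 40 reproduces all three channels after rounding.

40%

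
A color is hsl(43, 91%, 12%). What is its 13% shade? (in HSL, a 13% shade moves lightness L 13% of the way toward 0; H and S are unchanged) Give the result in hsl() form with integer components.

hsl(43, 91%, 10%)

L moves 13% from 12 toward 0: 12 − 1.56 = 10.44 → 10.
H and S are unchanged.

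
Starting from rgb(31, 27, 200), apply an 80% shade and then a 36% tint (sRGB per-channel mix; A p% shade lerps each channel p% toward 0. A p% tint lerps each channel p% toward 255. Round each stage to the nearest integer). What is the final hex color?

#605F75

An 80% shade moves each channel 80% toward 0:
  R: 31 + 0.8×(0−31) = 31 − 24.8 = 6.2 → 6
  G: 27 + 0.8×(0−27) = 27 − 21.6 = 5.4 → 5
  B: 200 + 0.8×(0−200) = 200 − 160 = 40 → 40
After the shade: rgb(6, 5, 40) = #060528.
Lerp each channel 36% toward 255:
  R: 6 + 0.36×(255−6) = 6 + 89.64 = 95.64 → 96
  G: 5 + 90 = 95 → 95
  B: 40 + 0.36×(255−40) = 40 + 77.4 = 117.4 → 117
rgb(96, 95, 117) = #605F75.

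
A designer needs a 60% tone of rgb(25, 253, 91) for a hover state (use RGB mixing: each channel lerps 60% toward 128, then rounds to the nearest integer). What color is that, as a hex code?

Lerp each channel 60% toward 128:
  R: 25 + 0.6×(128−25) = 25 + 61.8 = 86.8 → 87
  G: 253 + 0.6×(128−253) = 253 − 75 = 178 → 178
  B: 91 + 0.6×(128−91) = 91 + 22.2 = 113.2 → 113
rgb(87, 178, 113) = #57B271.

#57B271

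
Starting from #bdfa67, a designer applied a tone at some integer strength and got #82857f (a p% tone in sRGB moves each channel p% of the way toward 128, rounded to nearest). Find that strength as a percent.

#bdfa67 is rgb(189, 250, 103); #82857f is rgb(130, 133, 127).
On the G channel (widest range): 133 ≈ 250 + (p/100)(128 − 250), so p ≈ 100×(133 − 250)/(128 − 250) = -11700/-122 = 95.90.
p = 96 reproduces all three channels after rounding.

96%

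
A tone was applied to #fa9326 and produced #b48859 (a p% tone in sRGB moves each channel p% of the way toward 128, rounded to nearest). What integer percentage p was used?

#fa9326 is rgb(250, 147, 38); #b48859 is rgb(180, 136, 89).
On the R channel (widest range): 180 ≈ 250 + (p/100)(128 − 250), so p ≈ 100×(180 − 250)/(128 − 250) = -7000/-122 = 57.38.
p = 57 reproduces all three channels after rounding.

57%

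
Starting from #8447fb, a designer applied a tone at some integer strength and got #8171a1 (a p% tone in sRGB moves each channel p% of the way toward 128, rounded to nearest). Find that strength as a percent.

#8447fb is rgb(132, 71, 251); #8171a1 is rgb(129, 113, 161).
On the B channel (widest range): 161 ≈ 251 + (p/100)(128 − 251), so p ≈ 100×(161 − 251)/(128 − 251) = -9000/-123 = 73.17.
p = 73 reproduces all three channels after rounding.

73%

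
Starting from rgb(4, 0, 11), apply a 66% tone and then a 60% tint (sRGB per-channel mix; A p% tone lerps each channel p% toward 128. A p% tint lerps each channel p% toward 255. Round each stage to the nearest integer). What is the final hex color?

A 66% tone moves each channel 66% toward 128:
  R: 4 + 81.84 = 85.84 → 86
  G: 0 + 84.48 = 84.48 → 84
  B: 11 + 0.66×(128−11) = 11 + 77.22 = 88.22 → 88
After the tone: rgb(86, 84, 88) = #565458.
Per channel, c → c + 0.6(255 − c):
  R: 86 + 0.6×(255−86) = 86 + 101.4 = 187.4 → 187
  G: 84 + 102.6 = 186.6 → 187
  B: 88 + 100.2 = 188.2 → 188
rgb(187, 187, 188) = #BBBBBC.

#BBBBBC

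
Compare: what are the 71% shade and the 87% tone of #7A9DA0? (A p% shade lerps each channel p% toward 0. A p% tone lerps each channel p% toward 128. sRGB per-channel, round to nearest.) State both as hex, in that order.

#232E2E, #7F8484

#7A9DA0 is rgb(122, 157, 160).
71% shade:
  R: 122 + 0.71×(0−122) = 122 − 86.62 = 35.38 → 35
  G: 157 + 0.71×(0−157) = 157 − 111.47 = 45.53 → 46
  B: 160 + 0.71×(0−160) = 160 − 113.6 = 46.4 → 46
  → #232E2E
87% tone:
  R: 122 + 5.22 = 127.22 → 127
  G: 157 + 0.87×(128−157) = 157 − 25.23 = 131.77 → 132
  B: 160 + 0.87×(128−160) = 160 − 27.84 = 132.16 → 132
  → #7F8484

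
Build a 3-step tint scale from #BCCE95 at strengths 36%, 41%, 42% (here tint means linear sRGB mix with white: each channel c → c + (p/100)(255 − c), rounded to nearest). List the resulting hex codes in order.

#D4E0BB, #D7E2C0, #D8E3C2

#BCCE95 is rgb(188, 206, 149).
36%: (188 + 24.12 = 212.12→212, 206 + 17.64 = 223.64→224, 149 + 38.16 = 187.16→187) → #D4E0BB
41%: (188 + 27.47 = 215.47→215, 206 + 20.09 = 226.09→226, 149 + 43.46 = 192.46→192) → #D7E2C0
42%: (188 + 28.14 = 216.14→216, 206 + 20.58 = 226.58→227, 149 + 44.52 = 193.52→194) → #D8E3C2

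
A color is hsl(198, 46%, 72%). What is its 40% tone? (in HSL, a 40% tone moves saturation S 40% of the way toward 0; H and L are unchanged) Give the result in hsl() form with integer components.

hsl(198, 28%, 72%)

S moves 40% from 46 toward 0: 46 − 18.4 = 27.6 → 28.
H and L are unchanged.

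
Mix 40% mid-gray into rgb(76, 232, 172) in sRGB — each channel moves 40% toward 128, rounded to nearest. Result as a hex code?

Per channel, c → c + 0.4(128 − c):
  R: 76 + 0.4×(128−76) = 76 + 20.8 = 96.8 → 97
  G: 232 + 0.4×(128−232) = 232 − 41.6 = 190.4 → 190
  B: 172 + 0.4×(128−172) = 172 − 17.6 = 154.4 → 154
rgb(97, 190, 154) = #61BE9A.

#61BE9A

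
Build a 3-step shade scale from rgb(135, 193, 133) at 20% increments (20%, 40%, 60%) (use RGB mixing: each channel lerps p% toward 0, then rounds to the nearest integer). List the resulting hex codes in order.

#6c9a6a, #517450, #364d35

20%: (135 − 27 = 108→108, 193 − 38.6 = 154.4→154, 133 − 26.6 = 106.4→106) → #6c9a6a
40%: (135 − 54 = 81→81, 193 − 77.2 = 115.8→116, 133 − 53.2 = 79.8→80) → #517450
60%: (135 − 81 = 54→54, 193 − 115.8 = 77.2→77, 133 − 79.8 = 53.2→53) → #364d35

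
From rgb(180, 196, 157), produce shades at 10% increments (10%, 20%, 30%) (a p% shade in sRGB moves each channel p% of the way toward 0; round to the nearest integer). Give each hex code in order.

10%: (180 − 18 = 162→162, 196 − 19.6 = 176.4→176, 157 − 15.7 = 141.3→141) → #A2B08D
20%: (180 − 36 = 144→144, 196 − 39.2 = 156.8→157, 157 − 31.4 = 125.6→126) → #909D7E
30%: (180 − 54 = 126→126, 196 − 58.8 = 137.2→137, 157 − 47.1 = 109.9→110) → #7E896E

#A2B08D, #909D7E, #7E896E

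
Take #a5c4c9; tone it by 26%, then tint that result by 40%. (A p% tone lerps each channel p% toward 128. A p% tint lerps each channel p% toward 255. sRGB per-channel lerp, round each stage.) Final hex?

#c3d1d3

#a5c4c9 is rgb(165, 196, 201).
Per channel, c → c + 0.26(128 − c):
  R: 165 + 0.26×(128−165) = 165 − 9.62 = 155.38 → 155
  G: 196 + 0.26×(128−196) = 196 − 17.68 = 178.32 → 178
  B: 201 + 0.26×(128−201) = 201 − 18.98 = 182.02 → 182
After the tone: rgb(155, 178, 182) = #9bb2b6.
Lerp each channel 40% toward 255:
  R: 155 + 0.4×(255−155) = 155 + 40 = 195 → 195
  G: 178 + 0.4×(255−178) = 178 + 30.8 = 208.8 → 209
  B: 182 + 29.2 = 211.2 → 211
rgb(195, 209, 211) = #c3d1d3.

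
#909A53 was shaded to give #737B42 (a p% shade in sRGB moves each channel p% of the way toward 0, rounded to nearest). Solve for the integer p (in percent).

20%

#909A53 is rgb(144, 154, 83); #737B42 is rgb(115, 123, 66).
On the G channel (widest range): 123 ≈ 154 + (p/100)(0 − 154), so p ≈ 100×(123 − 154)/(0 − 154) = -3100/-154 = 20.13.
p = 20 reproduces all three channels after rounding.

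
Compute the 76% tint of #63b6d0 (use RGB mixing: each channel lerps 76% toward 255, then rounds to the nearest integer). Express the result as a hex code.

#63b6d0 is rgb(99, 182, 208).
Lerp each channel 76% toward 255:
  R: 99 + 0.76×(255−99) = 99 + 118.56 = 217.56 → 218
  G: 182 + 0.76×(255−182) = 182 + 55.48 = 237.48 → 237
  B: 208 + 35.72 = 243.72 → 244
rgb(218, 237, 244) = #daedf4.

#daedf4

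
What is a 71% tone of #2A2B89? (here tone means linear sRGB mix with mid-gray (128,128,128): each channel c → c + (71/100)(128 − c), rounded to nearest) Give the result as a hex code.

#2A2B89 is rgb(42, 43, 137).
Per channel, c → c + 0.71(128 − c):
  R: 42 + 61.06 = 103.06 → 103
  G: 43 + 60.35 = 103.35 → 103
  B: 137 + 0.71×(128−137) = 137 − 6.39 = 130.61 → 131
rgb(103, 103, 131) = #676783.

#676783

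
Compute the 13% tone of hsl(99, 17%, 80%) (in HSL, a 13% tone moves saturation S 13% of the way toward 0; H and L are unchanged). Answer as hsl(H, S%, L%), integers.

S moves 13% from 17 toward 0: 17 − 2.21 = 14.79 → 15.
H and L are unchanged.

hsl(99, 15%, 80%)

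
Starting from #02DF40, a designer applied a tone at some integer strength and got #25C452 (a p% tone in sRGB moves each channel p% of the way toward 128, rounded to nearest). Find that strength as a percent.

28%

#02DF40 is rgb(2, 223, 64); #25C452 is rgb(37, 196, 82).
On the R channel (widest range): 37 ≈ 2 + (p/100)(128 − 2), so p ≈ 100×(37 − 2)/(128 − 2) = 3500/126 = 27.78.
p = 28 reproduces all three channels after rounding.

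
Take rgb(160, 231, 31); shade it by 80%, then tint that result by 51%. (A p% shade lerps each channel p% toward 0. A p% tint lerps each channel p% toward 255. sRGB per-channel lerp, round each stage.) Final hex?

An 80% shade moves each channel 80% toward 0:
  R: 160 + 0.8×(0−160) = 160 − 128 = 32 → 32
  G: 231 − 184.8 = 46.2 → 46
  B: 31 + 0.8×(0−31) = 31 − 24.8 = 6.2 → 6
After the shade: rgb(32, 46, 6) = #202e06.
Per channel, c → c + 0.51(255 − c):
  R: 32 + 0.51×(255−32) = 32 + 113.73 = 145.73 → 146
  G: 46 + 106.59 = 152.59 → 153
  B: 6 + 126.99 = 132.99 → 133
rgb(146, 153, 133) = #929985.

#929985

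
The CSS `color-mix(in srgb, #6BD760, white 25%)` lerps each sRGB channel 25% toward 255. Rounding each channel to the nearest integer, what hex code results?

#6BD760 is rgb(107, 215, 96).
Per channel, c → c + 0.25(255 − c):
  R: 107 + 37 = 144 → 144
  G: 215 + 0.25×(255−215) = 215 + 10 = 225 → 225
  B: 96 + 0.25×(255−96) = 96 + 39.75 = 135.75 → 136
rgb(144, 225, 136) = #90E188.

#90E188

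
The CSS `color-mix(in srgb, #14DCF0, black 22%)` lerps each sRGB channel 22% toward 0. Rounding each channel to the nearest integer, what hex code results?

#14DCF0 is rgb(20, 220, 240).
A 22% shade moves each channel 22% toward 0:
  R: 20 + 0.22×(0−20) = 20 − 4.4 = 15.6 → 16
  G: 220 + 0.22×(0−220) = 220 − 48.4 = 171.6 → 172
  B: 240 + 0.22×(0−240) = 240 − 52.8 = 187.2 → 187
rgb(16, 172, 187) = #10ACBB.

#10ACBB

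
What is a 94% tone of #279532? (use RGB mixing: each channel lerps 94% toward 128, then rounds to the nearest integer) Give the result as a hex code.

#279532 is rgb(39, 149, 50).
Lerp each channel 94% toward 128:
  R: 39 + 0.94×(128−39) = 39 + 83.66 = 122.66 → 123
  G: 149 + 0.94×(128−149) = 149 − 19.74 = 129.26 → 129
  B: 50 + 0.94×(128−50) = 50 + 73.32 = 123.32 → 123
rgb(123, 129, 123) = #7b817b.

#7b817b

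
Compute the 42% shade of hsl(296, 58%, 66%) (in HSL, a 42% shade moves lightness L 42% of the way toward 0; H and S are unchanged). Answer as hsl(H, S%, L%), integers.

L moves 42% from 66 toward 0: 66 − 27.72 = 38.28 → 38.
H and S are unchanged.

hsl(296, 58%, 38%)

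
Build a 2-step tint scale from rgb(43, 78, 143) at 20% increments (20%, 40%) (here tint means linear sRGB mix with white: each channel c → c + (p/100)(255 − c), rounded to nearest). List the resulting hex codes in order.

#5571A5, #8095BC

20%: (43 + 42.4 = 85.4→85, 78 + 35.4 = 113.4→113, 143 + 22.4 = 165.4→165) → #5571A5
40%: (43 + 84.8 = 127.8→128, 78 + 70.8 = 148.8→149, 143 + 44.8 = 187.8→188) → #8095BC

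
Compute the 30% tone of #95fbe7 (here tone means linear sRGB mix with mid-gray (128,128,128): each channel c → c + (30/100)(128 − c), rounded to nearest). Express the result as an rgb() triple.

#95fbe7 is rgb(149, 251, 231).
A 30% tone moves each channel 30% toward 128:
  R: 149 + 0.3×(128−149) = 149 − 6.3 = 142.7 → 143
  G: 251 + 0.3×(128−251) = 251 − 36.9 = 214.1 → 214
  B: 231 + 0.3×(128−231) = 231 − 30.9 = 200.1 → 200

rgb(143, 214, 200)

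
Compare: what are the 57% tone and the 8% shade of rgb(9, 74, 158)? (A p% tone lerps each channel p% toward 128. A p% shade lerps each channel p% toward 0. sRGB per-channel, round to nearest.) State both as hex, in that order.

#4D698D, #084491

57% tone:
  R: 9 + 67.83 = 76.83 → 77
  G: 74 + 0.57×(128−74) = 74 + 30.78 = 104.78 → 105
  B: 158 − 17.1 = 140.9 → 141
  → #4D698D
8% shade:
  R: 9 + 0.08×(0−9) = 9 − 0.72 = 8.28 → 8
  G: 74 − 5.92 = 68.08 → 68
  B: 158 + 0.08×(0−158) = 158 − 12.64 = 145.36 → 145
  → #084491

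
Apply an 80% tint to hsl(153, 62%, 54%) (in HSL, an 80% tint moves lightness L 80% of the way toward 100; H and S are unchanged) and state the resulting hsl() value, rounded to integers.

L moves 80% from 54 toward 100: 54 + 36.8 = 90.8 → 91.
H and S are unchanged.

hsl(153, 62%, 91%)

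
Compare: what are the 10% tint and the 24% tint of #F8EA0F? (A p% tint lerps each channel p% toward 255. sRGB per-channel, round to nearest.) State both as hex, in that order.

#F8EA0F is rgb(248, 234, 15).
10% tint:
  R: 248 + 0.7 = 248.7 → 249
  G: 234 + 2.1 = 236.1 → 236
  B: 15 + 0.1×(255−15) = 15 + 24 = 39 → 39
  → #F9EC27
24% tint:
  R: 248 + 0.24×(255−248) = 248 + 1.68 = 249.68 → 250
  G: 234 + 0.24×(255−234) = 234 + 5.04 = 239.04 → 239
  B: 15 + 0.24×(255−15) = 15 + 57.6 = 72.6 → 73
  → #FAEF49

#F9EC27, #FAEF49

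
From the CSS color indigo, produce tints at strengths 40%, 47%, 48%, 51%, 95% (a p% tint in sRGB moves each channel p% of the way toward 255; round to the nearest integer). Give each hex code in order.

CSS indigo is rgb(75, 0, 130).
40%: (75 + 72 = 147→147, 0 + 102 = 102→102, 130 + 50 = 180→180) → #9366B4
47%: (75 + 84.6 = 159.6→160, 0 + 119.85 = 119.85→120, 130 + 58.75 = 188.75→189) → #A078BD
48%: (75 + 86.4 = 161.4→161, 0 + 122.4 = 122.4→122, 130 + 60 = 190→190) → #A17ABE
51%: (75 + 91.8 = 166.8→167, 0 + 130.05 = 130.05→130, 130 + 63.75 = 193.75→194) → #A782C2
95%: (75 + 171 = 246→246, 0 + 242.25 = 242.25→242, 130 + 118.75 = 248.75→249) → #F6F2F9

#9366B4, #A078BD, #A17ABE, #A782C2, #F6F2F9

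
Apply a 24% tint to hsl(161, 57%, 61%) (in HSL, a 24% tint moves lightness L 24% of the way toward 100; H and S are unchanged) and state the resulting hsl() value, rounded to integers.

hsl(161, 57%, 70%)

L moves 24% from 61 toward 100: 61 + 9.36 = 70.36 → 70.
H and S are unchanged.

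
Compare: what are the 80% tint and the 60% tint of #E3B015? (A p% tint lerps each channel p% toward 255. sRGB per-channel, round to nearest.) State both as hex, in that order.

#E3B015 is rgb(227, 176, 21).
80% tint:
  R: 227 + 22.4 = 249.4 → 249
  G: 176 + 0.8×(255−176) = 176 + 63.2 = 239.2 → 239
  B: 21 + 187.2 = 208.2 → 208
  → #F9EFD0
60% tint:
  R: 227 + 0.6×(255−227) = 227 + 16.8 = 243.8 → 244
  G: 176 + 0.6×(255−176) = 176 + 47.4 = 223.4 → 223
  B: 21 + 140.4 = 161.4 → 161
  → #F4DFA1

#F9EFD0, #F4DFA1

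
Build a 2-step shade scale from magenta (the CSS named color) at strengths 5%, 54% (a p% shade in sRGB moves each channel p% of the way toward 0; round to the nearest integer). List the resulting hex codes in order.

CSS magenta is rgb(255, 0, 255).
5%: (255 − 12.75 = 242.25→242, 0→0, 255 − 12.75 = 242.25→242) → #F200F2
54%: (255 − 137.7 = 117.3→117, 0→0, 255 − 137.7 = 117.3→117) → #750075

#F200F2, #750075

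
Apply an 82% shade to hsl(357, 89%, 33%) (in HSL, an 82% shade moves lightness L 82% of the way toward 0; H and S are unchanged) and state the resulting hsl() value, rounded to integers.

L moves 82% from 33 toward 0: 33 − 27.06 = 5.94 → 6.
H and S are unchanged.

hsl(357, 89%, 6%)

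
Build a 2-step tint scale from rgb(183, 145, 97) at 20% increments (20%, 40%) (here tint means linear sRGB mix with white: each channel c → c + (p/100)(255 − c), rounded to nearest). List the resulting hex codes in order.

#C5A781, #D4BDA0

20%: (183 + 14.4 = 197.4→197, 145 + 22 = 167→167, 97 + 31.6 = 128.6→129) → #C5A781
40%: (183 + 28.8 = 211.8→212, 145 + 44 = 189→189, 97 + 63.2 = 160.2→160) → #D4BDA0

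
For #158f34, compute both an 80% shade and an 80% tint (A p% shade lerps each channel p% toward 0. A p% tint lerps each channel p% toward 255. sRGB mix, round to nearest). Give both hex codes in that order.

#158f34 is rgb(21, 143, 52).
80% shade:
  R: 21 + 0.8×(0−21) = 21 − 16.8 = 4.2 → 4
  G: 143 − 114.4 = 28.6 → 29
  B: 52 + 0.8×(0−52) = 52 − 41.6 = 10.4 → 10
  → #041d0a
80% tint:
  R: 21 + 0.8×(255−21) = 21 + 187.2 = 208.2 → 208
  G: 143 + 89.6 = 232.6 → 233
  B: 52 + 0.8×(255−52) = 52 + 162.4 = 214.4 → 214
  → #d0e9d6

#041d0a, #d0e9d6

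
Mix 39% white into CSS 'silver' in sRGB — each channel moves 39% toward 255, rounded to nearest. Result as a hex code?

#D9D9D9

CSS silver is rgb(192, 192, 192).
Per channel, c → c + 0.39(255 − c):
  R: 192 + 24.57 = 216.57 → 217
  G: 192 + 0.39×(255−192) = 192 + 24.57 = 216.57 → 217
  B: 192 + 24.57 = 216.57 → 217
rgb(217, 217, 217) = #D9D9D9.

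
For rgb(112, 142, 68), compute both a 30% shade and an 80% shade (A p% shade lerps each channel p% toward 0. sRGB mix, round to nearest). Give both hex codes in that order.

30% shade:
  R: 112 − 33.6 = 78.4 → 78
  G: 142 + 0.3×(0−142) = 142 − 42.6 = 99.4 → 99
  B: 68 − 20.4 = 47.6 → 48
  → #4E6330
80% shade:
  R: 112 − 89.6 = 22.4 → 22
  G: 142 − 113.6 = 28.4 → 28
  B: 68 − 54.4 = 13.6 → 14
  → #161C0E

#4E6330, #161C0E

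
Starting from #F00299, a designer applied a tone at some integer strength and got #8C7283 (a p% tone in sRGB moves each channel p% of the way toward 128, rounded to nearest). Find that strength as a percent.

#F00299 is rgb(240, 2, 153); #8C7283 is rgb(140, 114, 131).
On the G channel (widest range): 114 ≈ 2 + (p/100)(128 − 2), so p ≈ 100×(114 − 2)/(128 − 2) = 11200/126 = 88.89.
p = 89 reproduces all three channels after rounding.

89%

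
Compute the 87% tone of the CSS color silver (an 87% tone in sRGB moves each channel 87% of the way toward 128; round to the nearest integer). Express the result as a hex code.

#888888

CSS silver is rgb(192, 192, 192).
Per channel, c → c + 0.87(128 − c):
  R: 192 + 0.87×(128−192) = 192 − 55.68 = 136.32 → 136
  G: 192 + 0.87×(128−192) = 192 − 55.68 = 136.32 → 136
  B: 192 + 0.87×(128−192) = 192 − 55.68 = 136.32 → 136
rgb(136, 136, 136) = #888888.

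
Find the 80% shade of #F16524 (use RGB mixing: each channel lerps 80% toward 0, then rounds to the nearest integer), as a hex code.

#F16524 is rgb(241, 101, 36).
An 80% shade moves each channel 80% toward 0:
  R: 241 + 0.8×(0−241) = 241 − 192.8 = 48.2 → 48
  G: 101 − 80.8 = 20.2 → 20
  B: 36 + 0.8×(0−36) = 36 − 28.8 = 7.2 → 7
rgb(48, 20, 7) = #301407.

#301407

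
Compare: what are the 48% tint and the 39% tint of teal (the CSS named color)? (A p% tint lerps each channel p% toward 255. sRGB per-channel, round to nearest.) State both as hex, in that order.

CSS teal is rgb(0, 128, 128).
48% tint:
  R: 0 + 0.48×(255−0) = 0 + 122.4 = 122.4 → 122
  G: 128 + 0.48×(255−128) = 128 + 60.96 = 188.96 → 189
  B: 128 + 0.48×(255−128) = 128 + 60.96 = 188.96 → 189
  → #7abdbd
39% tint:
  R: 0 + 0.39×(255−0) = 0 + 99.45 = 99.45 → 99
  G: 128 + 49.53 = 177.53 → 178
  B: 128 + 49.53 = 177.53 → 178
  → #63b2b2

#7abdbd, #63b2b2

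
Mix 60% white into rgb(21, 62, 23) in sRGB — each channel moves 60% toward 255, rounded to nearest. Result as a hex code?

A 60% tint moves each channel 60% toward 255:
  R: 21 + 0.6×(255−21) = 21 + 140.4 = 161.4 → 161
  G: 62 + 0.6×(255−62) = 62 + 115.8 = 177.8 → 178
  B: 23 + 0.6×(255−23) = 23 + 139.2 = 162.2 → 162
rgb(161, 178, 162) = #a1b2a2.

#a1b2a2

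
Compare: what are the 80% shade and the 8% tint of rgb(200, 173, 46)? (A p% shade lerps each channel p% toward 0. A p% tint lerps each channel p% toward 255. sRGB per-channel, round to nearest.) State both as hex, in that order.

#282309, #ccb43f

80% shade:
  R: 200 − 160 = 40 → 40
  G: 173 + 0.8×(0−173) = 173 − 138.4 = 34.6 → 35
  B: 46 + 0.8×(0−46) = 46 − 36.8 = 9.2 → 9
  → #282309
8% tint:
  R: 200 + 0.08×(255−200) = 200 + 4.4 = 204.4 → 204
  G: 173 + 0.08×(255−173) = 173 + 6.56 = 179.56 → 180
  B: 46 + 16.72 = 62.72 → 63
  → #ccb43f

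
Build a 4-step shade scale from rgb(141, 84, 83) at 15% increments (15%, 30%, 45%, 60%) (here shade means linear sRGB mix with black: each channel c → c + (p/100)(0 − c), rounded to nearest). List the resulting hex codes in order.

#784747, #633B3A, #4E2E2E, #382221

15%: (141 − 21.15 = 119.85→120, 84 − 12.6 = 71.4→71, 83 − 12.45 = 70.55→71) → #784747
30%: (141 − 42.3 = 98.7→99, 84 − 25.2 = 58.8→59, 83 − 24.9 = 58.1→58) → #633B3A
45%: (141 − 63.45 = 77.55→78, 84 − 37.8 = 46.2→46, 83 − 37.35 = 45.65→46) → #4E2E2E
60%: (141 − 84.6 = 56.4→56, 84 − 50.4 = 33.6→34, 83 − 49.8 = 33.2→33) → #382221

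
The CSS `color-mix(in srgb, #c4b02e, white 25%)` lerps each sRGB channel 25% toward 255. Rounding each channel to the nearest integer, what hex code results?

#d3c462

#c4b02e is rgb(196, 176, 46).
A 25% tint moves each channel 25% toward 255:
  R: 196 + 14.75 = 210.75 → 211
  G: 176 + 0.25×(255−176) = 176 + 19.75 = 195.75 → 196
  B: 46 + 52.25 = 98.25 → 98
rgb(211, 196, 98) = #d3c462.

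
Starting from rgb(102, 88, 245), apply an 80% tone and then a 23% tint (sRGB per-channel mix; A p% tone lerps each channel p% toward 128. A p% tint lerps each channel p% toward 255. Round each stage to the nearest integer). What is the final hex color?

Per channel, c → c + 0.8(128 − c):
  R: 102 + 0.8×(128−102) = 102 + 20.8 = 122.8 → 123
  G: 88 + 0.8×(128−88) = 88 + 32 = 120 → 120
  B: 245 + 0.8×(128−245) = 245 − 93.6 = 151.4 → 151
After the tone: rgb(123, 120, 151) = #7b7897.
Lerp each channel 23% toward 255:
  R: 123 + 0.23×(255−123) = 123 + 30.36 = 153.36 → 153
  G: 120 + 31.05 = 151.05 → 151
  B: 151 + 0.23×(255−151) = 151 + 23.92 = 174.92 → 175
rgb(153, 151, 175) = #9997af.

#9997af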